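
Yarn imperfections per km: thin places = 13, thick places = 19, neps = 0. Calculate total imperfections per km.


Formula: Total = thin places + thick places + neps
Total = 13 + 19 + 0
Total = 32 imperfections/km

32 imperfections/km


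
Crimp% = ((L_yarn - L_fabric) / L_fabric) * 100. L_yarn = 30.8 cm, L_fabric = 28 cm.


Formula: Crimp% = ((L_yarn - L_fabric) / L_fabric) * 100
Step 1: Extension = 30.8 - 28 = 2.8 cm
Step 2: Crimp% = (2.8 / 28) * 100
Step 3: Crimp% = 0.1 * 100 = 10.0%

10.0%


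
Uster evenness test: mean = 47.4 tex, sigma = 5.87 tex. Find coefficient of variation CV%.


Formula: CV% = (standard deviation / mean) * 100
Step 1: Ratio = 5.87 / 47.4 = 0.12384
Step 2: CV% = 0.12384 * 100 = 12.384% ≈ 12.4%

12.4%


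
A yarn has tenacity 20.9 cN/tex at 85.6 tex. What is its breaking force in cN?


Formula: Breaking force = Tenacity * Linear density
F = 20.9 cN/tex * 85.6 tex
F = 1789.04 cN

1789.04 cN


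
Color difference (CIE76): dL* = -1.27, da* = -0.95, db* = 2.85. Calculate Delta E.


Formula: Delta E = sqrt(dL*^2 + da*^2 + db*^2)
Step 1: dL*^2 = (-1.27)^2 = 1.6129
Step 2: da*^2 = (-0.95)^2 = 0.9025
Step 3: db*^2 = 2.85^2 = 8.1225
Step 4: Sum = 1.6129 + 0.9025 + 8.1225 = 10.6379
Step 5: Delta E = sqrt(10.6379) = 3.26

3.26 Delta E


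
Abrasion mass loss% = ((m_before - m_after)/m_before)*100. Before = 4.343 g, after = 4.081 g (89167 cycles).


Formula: Mass loss% = ((m_before - m_after) / m_before) * 100
Step 1: Mass loss = 4.343 - 4.081 = 0.262 g
Step 2: Ratio = 0.262 / 4.343 = 0.060327
Step 3: Mass loss% = 0.060327 * 100 = 6.0327% ≈ 6.03%

6.03%


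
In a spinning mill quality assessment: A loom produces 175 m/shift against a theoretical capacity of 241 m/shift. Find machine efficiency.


Formula: Efficiency% = (Actual output / Theoretical output) * 100
Efficiency% = (175 / 241) * 100
Efficiency% = 0.726141 * 100 = 72.6141% ≈ 72.6%

72.6%


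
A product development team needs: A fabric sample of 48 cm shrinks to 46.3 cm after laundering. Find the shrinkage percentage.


Formula: Shrinkage% = ((L_before - L_after) / L_before) * 100
Step 1: Shrinkage = 48 - 46.3 = 1.7 cm
Step 2: Shrinkage% = (1.7 / 48) * 100
Step 3: Shrinkage% = 0.035417 * 100 = 3.5417% ≈ 3.5%

3.5%


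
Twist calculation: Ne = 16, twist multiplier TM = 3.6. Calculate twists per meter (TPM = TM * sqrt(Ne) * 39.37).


Formula: TPM = TM * sqrt(Ne) * 39.37
Step 1: sqrt(Ne) = sqrt(16) = 4
Step 2: TM * sqrt(Ne) = 3.6 * 4 = 14.4
Step 3: TPM = 14.4 * 39.37 = 567 twists/m

567 twists/m


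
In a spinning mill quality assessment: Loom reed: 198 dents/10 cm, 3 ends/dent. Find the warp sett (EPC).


Formula: EPC = (dents per 10 cm * ends per dent) / 10
Step 1: Total ends per 10 cm = 198 * 3 = 594
Step 2: EPC = 594 / 10 = 59.4 ends/cm

59.4 ends/cm


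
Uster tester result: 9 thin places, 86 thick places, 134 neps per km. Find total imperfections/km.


Formula: Total = thin places + thick places + neps
Total = 9 + 86 + 134
Total = 229 imperfections/km

229 imperfections/km


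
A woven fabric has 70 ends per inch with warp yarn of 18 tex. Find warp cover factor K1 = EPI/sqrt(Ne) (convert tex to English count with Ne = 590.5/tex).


Formula: K1 = EPI / sqrt(Ne), with Ne = 590.5 / tex_warp
Step 1: Ne = 590.5 / 18 = 32.806
Step 2: sqrt(Ne) = sqrt(32.806) = 5.7277
Step 3: K1 = 70 / 5.7277 = 12.2

12.2


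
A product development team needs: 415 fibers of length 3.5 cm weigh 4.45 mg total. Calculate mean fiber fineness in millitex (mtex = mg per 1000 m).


Formula: fineness (mtex) = mass (mg) / total length (km) = (mass_mg / total_length_m) * 1000
Step 1: Convert fiber length: 3.5 cm = 0.035 m
Step 2: Total fiber length = 415 * 0.035 = 14.525 m
Step 3: Linear density = 4.45 mg / 14.525 m = 0.3064 mg/m
Step 4: fineness = 0.3064 * 1000 = 306.4 mtex

306.4 mtex


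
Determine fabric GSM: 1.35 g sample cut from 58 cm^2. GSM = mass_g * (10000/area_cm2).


Formula: GSM = mass_g / area_m2
Step 1: Convert area: 58 cm^2 = 58 / 10000 = 0.0058 m^2
Step 2: GSM = 1.35 g / 0.0058 m^2 = 232.8 g/m^2

232.8 g/m^2


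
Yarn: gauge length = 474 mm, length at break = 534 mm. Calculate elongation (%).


Formula: Elongation (%) = ((L_break - L0) / L0) * 100
Step 1: Extension = 534 - 474 = 60 mm
Step 2: Elongation = (60 / 474) * 100
Step 3: Elongation = 0.126582 * 100 = 12.6582% ≈ 12.7%

12.7%


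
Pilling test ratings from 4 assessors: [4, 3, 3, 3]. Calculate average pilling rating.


Formula: Mean = sum / count
Sum = 4 + 3 + 3 + 3 = 13
Mean = 13 / 4 = 3.3

3.3


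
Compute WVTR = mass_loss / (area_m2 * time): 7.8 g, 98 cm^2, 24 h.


Formula: WVTR = mass_loss / (area * time)
Step 1: Convert area: 98 cm^2 = 0.0098 m^2
Step 2: WVTR = 7.8 g / (0.0098 m^2 * 24 h)
Step 3: WVTR = 7.8 / 0.2352 = 33.2 g/m^2/h

33.2 g/m^2/h


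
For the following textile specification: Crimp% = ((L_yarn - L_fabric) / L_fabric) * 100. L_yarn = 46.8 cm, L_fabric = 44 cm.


Formula: Crimp% = ((L_yarn - L_fabric) / L_fabric) * 100
Step 1: Extension = 46.8 - 44 = 2.8 cm
Step 2: Crimp% = (2.8 / 44) * 100
Step 3: Crimp% = 0.063636 * 100 = 6.3636% ≈ 6.4%

6.4%


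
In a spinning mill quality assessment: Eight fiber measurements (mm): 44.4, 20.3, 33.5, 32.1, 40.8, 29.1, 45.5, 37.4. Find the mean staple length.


Formula: Mean = sum of lengths / count
Sum = 44.4 + 20.3 + 33.5 + 32.1 + 40.8 + 29.1 + 45.5 + 37.4
Sum = 283.1 mm
Mean = 283.1 / 8 = 35.39 mm

35.39 mm


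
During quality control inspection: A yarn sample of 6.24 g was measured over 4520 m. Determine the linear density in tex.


Formula: Tex = (mass_g / length_m) * 1000
Substituting: Tex = (6.24 / 4520) * 1000
Intermediate: 6.24 / 4520 = 0.00138053 g/m
Tex = 0.00138053 * 1000 = 1.38 tex

1.38 tex


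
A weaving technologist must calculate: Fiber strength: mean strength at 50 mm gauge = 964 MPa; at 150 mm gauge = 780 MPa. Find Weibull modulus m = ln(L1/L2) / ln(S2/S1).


Formula: m = ln(L1/L2) / ln(S2/S1)
Step 1: ln(L1/L2) = ln(50/150) = -1.09861
Step 2: S2/S1 = 780/964 = 0.80913
Step 3: ln(S2/S1) = ln(0.80913) = -0.21180
Step 4: m = -1.09861 / -0.21180 = 5.19

5.19 (Weibull m)


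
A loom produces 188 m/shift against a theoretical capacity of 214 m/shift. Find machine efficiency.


Formula: Efficiency% = (Actual output / Theoretical output) * 100
Efficiency% = (188 / 214) * 100
Efficiency% = 0.878505 * 100 = 87.8505% ≈ 87.9%

87.9%


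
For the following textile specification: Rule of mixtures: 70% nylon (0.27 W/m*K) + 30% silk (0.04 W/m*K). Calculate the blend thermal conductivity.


Formula: Blend property = (fraction_A * property_A) + (fraction_B * property_B)
Step 1: Contribution A = 70/100 * 0.27 W/m*K = 0.189 W/m*K
Step 2: Contribution B = 30/100 * 0.04 W/m*K = 0.012 W/m*K
Step 3: Blend thermal conductivity = 0.189 + 0.012 = 0.201 W/m*K

0.201 W/m*K


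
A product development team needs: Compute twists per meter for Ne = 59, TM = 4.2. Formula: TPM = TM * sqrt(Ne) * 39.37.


Formula: TPM = TM * sqrt(Ne) * 39.37
Step 1: sqrt(Ne) = sqrt(59) = 7.6811
Step 2: TM * sqrt(Ne) = 4.2 * 7.6811 = 32.2606
Step 3: TPM = 32.2606 * 39.37 = 1270 twists/m

1270 twists/m


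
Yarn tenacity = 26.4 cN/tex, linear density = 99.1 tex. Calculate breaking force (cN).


Formula: Breaking force = Tenacity * Linear density
F = 26.4 cN/tex * 99.1 tex
F = 2616.24 cN

2616.24 cN


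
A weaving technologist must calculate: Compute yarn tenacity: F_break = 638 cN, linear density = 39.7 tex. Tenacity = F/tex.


Formula: Tenacity = Breaking force / Linear density
Tenacity = 638 cN / 39.7 tex
Tenacity = 16.07 cN/tex

16.07 cN/tex


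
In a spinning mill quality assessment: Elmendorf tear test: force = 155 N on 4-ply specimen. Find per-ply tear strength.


Formula: Per-ply strength = Total force / Number of plies
Per-ply = 155 N / 4
Per-ply = 38.75 N

38.75 N


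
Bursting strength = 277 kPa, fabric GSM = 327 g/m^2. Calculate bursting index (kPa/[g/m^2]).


Formula: Bursting Index = Bursting Strength / Fabric GSM
BI = 277 kPa / 327 g/m^2
BI = 0.847 kPa/(g/m^2)

0.847 kPa/(g/m^2)


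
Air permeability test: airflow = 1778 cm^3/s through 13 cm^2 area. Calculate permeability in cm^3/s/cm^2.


Formula: Air Permeability = Airflow / Test Area
AP = 1778 cm^3/s / 13 cm^2
AP = 136.8 cm^3/s/cm^2

136.8 cm^3/s/cm^2


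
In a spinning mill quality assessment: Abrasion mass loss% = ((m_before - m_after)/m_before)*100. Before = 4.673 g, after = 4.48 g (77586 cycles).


Formula: Mass loss% = ((m_before - m_after) / m_before) * 100
Step 1: Mass loss = 4.673 - 4.48 = 0.193 g
Step 2: Ratio = 0.193 / 4.673 = 0.0413011
Step 3: Mass loss% = 0.0413011 * 100 = 4.13011% ≈ 4.13%

4.13%


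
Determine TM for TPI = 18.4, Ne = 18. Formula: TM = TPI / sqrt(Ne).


Formula: TM = TPI / sqrt(Ne)
Step 1: sqrt(Ne) = sqrt(18) = 4.2426
Step 2: TM = 18.4 / 4.2426 = 4.34

4.34 TM


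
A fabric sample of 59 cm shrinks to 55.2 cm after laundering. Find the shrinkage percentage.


Formula: Shrinkage% = ((L_before - L_after) / L_before) * 100
Step 1: Shrinkage = 59 - 55.2 = 3.8 cm
Step 2: Shrinkage% = (3.8 / 59) * 100
Step 3: Shrinkage% = 0.064407 * 100 = 6.4407% ≈ 6.4%

6.4%


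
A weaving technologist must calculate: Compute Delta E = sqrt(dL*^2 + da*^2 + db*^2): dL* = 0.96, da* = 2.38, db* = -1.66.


Formula: Delta E = sqrt(dL*^2 + da*^2 + db*^2)
Step 1: dL*^2 = 0.96^2 = 0.9216
Step 2: da*^2 = 2.38^2 = 5.6644
Step 3: db*^2 = (-1.66)^2 = 2.7556
Step 4: Sum = 0.9216 + 5.6644 + 2.7556 = 9.3416
Step 5: Delta E = sqrt(9.3416) = 3.06

3.06 Delta E


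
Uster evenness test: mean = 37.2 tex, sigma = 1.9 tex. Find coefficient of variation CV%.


Formula: CV% = (standard deviation / mean) * 100
Step 1: Ratio = 1.9 / 37.2 = 0.051075
Step 2: CV% = 0.051075 * 100 = 5.1075% ≈ 5.1%

5.1%


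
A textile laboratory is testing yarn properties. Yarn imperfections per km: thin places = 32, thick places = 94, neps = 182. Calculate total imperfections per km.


Formula: Total = thin places + thick places + neps
Total = 32 + 94 + 182
Total = 308 imperfections/km

308 imperfections/km


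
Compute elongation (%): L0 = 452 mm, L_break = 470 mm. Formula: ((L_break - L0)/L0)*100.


Formula: Elongation (%) = ((L_break - L0) / L0) * 100
Step 1: Extension = 470 - 452 = 18 mm
Step 2: Elongation = (18 / 452) * 100
Step 3: Elongation = 0.039823 * 100 = 3.9823% ≈ 4.0%

4.0%


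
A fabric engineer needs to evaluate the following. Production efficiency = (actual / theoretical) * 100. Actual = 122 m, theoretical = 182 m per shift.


Formula: Efficiency% = (Actual output / Theoretical output) * 100
Efficiency% = (122 / 182) * 100
Efficiency% = 0.67033 * 100 = 67.033% ≈ 67.0%

67.0%


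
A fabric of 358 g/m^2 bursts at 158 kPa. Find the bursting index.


Formula: Bursting Index = Bursting Strength / Fabric GSM
BI = 158 kPa / 358 g/m^2
BI = 0.441 kPa/(g/m^2)

0.441 kPa/(g/m^2)


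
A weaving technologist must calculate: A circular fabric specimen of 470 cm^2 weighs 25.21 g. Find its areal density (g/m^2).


Formula: GSM = mass_g / area_m2
Step 1: Convert area: 470 cm^2 = 470 / 10000 = 0.047 m^2
Step 2: GSM = 25.21 g / 0.047 m^2 = 536.4 g/m^2

536.4 g/m^2


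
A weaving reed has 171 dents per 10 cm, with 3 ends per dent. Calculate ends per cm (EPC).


Formula: EPC = (dents per 10 cm * ends per dent) / 10
Step 1: Total ends per 10 cm = 171 * 3 = 513
Step 2: EPC = 513 / 10 = 51.3 ends/cm

51.3 ends/cm


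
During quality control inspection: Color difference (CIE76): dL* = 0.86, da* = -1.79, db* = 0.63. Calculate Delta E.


Formula: Delta E = sqrt(dL*^2 + da*^2 + db*^2)
Step 1: dL*^2 = 0.86^2 = 0.7396
Step 2: da*^2 = (-1.79)^2 = 3.2041
Step 3: db*^2 = 0.63^2 = 0.3969
Step 4: Sum = 0.7396 + 3.2041 + 0.3969 = 4.3406
Step 5: Delta E = sqrt(4.3406) = 2.08

2.08 Delta E


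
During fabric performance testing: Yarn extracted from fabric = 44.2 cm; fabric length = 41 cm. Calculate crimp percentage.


Formula: Crimp% = ((L_yarn - L_fabric) / L_fabric) * 100
Step 1: Extension = 44.2 - 41 = 3.2 cm
Step 2: Crimp% = (3.2 / 41) * 100
Step 3: Crimp% = 0.078049 * 100 = 7.8049% ≈ 7.8%

7.8%


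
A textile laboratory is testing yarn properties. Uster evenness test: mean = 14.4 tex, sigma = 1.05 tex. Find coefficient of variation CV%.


Formula: CV% = (standard deviation / mean) * 100
Step 1: Ratio = 1.05 / 14.4 = 0.072917
Step 2: CV% = 0.072917 * 100 = 7.2917% ≈ 7.3%

7.3%


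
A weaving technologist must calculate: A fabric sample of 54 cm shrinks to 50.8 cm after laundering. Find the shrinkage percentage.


Formula: Shrinkage% = ((L_before - L_after) / L_before) * 100
Step 1: Shrinkage = 54 - 50.8 = 3.2 cm
Step 2: Shrinkage% = (3.2 / 54) * 100
Step 3: Shrinkage% = 0.059259 * 100 = 5.9259% ≈ 5.9%

5.9%


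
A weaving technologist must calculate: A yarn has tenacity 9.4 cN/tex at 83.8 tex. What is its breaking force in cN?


Formula: Breaking force = Tenacity * Linear density
F = 9.4 cN/tex * 83.8 tex
F = 787.72 cN

787.72 cN


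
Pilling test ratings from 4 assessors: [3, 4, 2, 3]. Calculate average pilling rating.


Formula: Mean = sum / count
Sum = 3 + 4 + 2 + 3 = 12
Mean = 12 / 4 = 3.0

3.0


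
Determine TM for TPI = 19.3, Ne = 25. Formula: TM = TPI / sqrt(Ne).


Formula: TM = TPI / sqrt(Ne)
Step 1: sqrt(Ne) = sqrt(25) = 5
Step 2: TM = 19.3 / 5 = 3.86

3.86 TM


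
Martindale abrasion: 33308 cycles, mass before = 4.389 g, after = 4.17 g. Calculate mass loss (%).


Formula: Mass loss% = ((m_before - m_after) / m_before) * 100
Step 1: Mass loss = 4.389 - 4.17 = 0.219 g
Step 2: Ratio = 0.219 / 4.389 = 0.0498975
Step 3: Mass loss% = 0.0498975 * 100 = 4.98975% ≈ 4.99%

4.99%


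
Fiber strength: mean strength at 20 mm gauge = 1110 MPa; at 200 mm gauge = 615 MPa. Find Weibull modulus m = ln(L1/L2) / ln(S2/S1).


Formula: m = ln(L1/L2) / ln(S2/S1)
Step 1: ln(L1/L2) = ln(20/200) = -2.30259
Step 2: S2/S1 = 615/1110 = 0.55405
Step 3: ln(S2/S1) = ln(0.55405) = -0.59050
Step 4: m = -2.30259 / -0.59050 = 3.90

3.90 (Weibull m)


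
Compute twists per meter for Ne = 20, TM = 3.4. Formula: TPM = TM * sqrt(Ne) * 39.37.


Formula: TPM = TM * sqrt(Ne) * 39.37
Step 1: sqrt(Ne) = sqrt(20) = 4.4721
Step 2: TM * sqrt(Ne) = 3.4 * 4.4721 = 15.2051
Step 3: TPM = 15.2051 * 39.37 = 599 twists/m

599 twists/m


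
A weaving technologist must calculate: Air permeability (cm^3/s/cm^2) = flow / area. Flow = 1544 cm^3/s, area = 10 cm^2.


Formula: Air Permeability = Airflow / Test Area
AP = 1544 cm^3/s / 10 cm^2
AP = 154.4 cm^3/s/cm^2

154.4 cm^3/s/cm^2


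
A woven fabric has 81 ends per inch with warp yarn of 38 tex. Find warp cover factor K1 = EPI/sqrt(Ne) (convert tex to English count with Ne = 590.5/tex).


Formula: K1 = EPI / sqrt(Ne), with Ne = 590.5 / tex_warp
Step 1: Ne = 590.5 / 38 = 15.539
Step 2: sqrt(Ne) = sqrt(15.539) = 3.942
Step 3: K1 = 81 / 3.942 = 20.5

20.5


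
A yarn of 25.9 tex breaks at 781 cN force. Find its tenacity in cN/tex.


Formula: Tenacity = Breaking force / Linear density
Tenacity = 781 cN / 25.9 tex
Tenacity = 30.15 cN/tex

30.15 cN/tex


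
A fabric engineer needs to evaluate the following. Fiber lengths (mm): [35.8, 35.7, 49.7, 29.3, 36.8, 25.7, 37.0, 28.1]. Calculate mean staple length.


Formula: Mean = sum of lengths / count
Sum = 35.8 + 35.7 + 49.7 + 29.3 + 36.8 + 25.7 + 37.0 + 28.1
Sum = 278.1 mm
Mean = 278.1 / 8 = 34.76 mm

34.76 mm


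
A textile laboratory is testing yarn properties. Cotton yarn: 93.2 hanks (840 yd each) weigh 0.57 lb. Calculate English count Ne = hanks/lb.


Formula: Ne = hanks / mass_lb
Substituting: Ne = 93.2 / 0.57
Ne = 163.5

163.5 Ne


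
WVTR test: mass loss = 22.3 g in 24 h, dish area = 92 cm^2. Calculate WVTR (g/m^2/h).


Formula: WVTR = mass_loss / (area * time)
Step 1: Convert area: 92 cm^2 = 0.0092 m^2
Step 2: WVTR = 22.3 g / (0.0092 m^2 * 24 h)
Step 3: WVTR = 22.3 / 0.2208 = 101.0 g/m^2/h

101.0 g/m^2/h


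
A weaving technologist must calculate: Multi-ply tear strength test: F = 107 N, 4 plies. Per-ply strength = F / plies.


Formula: Per-ply strength = Total force / Number of plies
Per-ply = 107 N / 4
Per-ply = 26.75 N

26.75 N


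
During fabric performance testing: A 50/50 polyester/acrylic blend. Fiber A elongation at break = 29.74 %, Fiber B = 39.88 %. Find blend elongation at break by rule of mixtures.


Formula: Blend property = (fraction_A * property_A) + (fraction_B * property_B)
Step 1: Contribution A = 50/100 * 29.74 % = 14.87 %
Step 2: Contribution B = 50/100 * 39.88 % = 19.94 %
Step 3: Blend elongation at break = 14.87 + 19.94 = 34.81 %

34.81 %


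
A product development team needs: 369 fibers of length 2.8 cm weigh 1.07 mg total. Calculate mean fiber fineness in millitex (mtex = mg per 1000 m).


Formula: fineness (mtex) = mass (mg) / total length (km) = (mass_mg / total_length_m) * 1000
Step 1: Convert fiber length: 2.8 cm = 0.028 m
Step 2: Total fiber length = 369 * 0.028 = 10.332 m
Step 3: Linear density = 1.07 mg / 10.332 m = 0.1036 mg/m
Step 4: fineness = 0.1036 * 1000 = 103.6 mtex

103.6 mtex


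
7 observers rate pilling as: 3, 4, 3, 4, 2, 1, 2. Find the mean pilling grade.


Formula: Mean = sum / count
Sum = 3 + 4 + 3 + 4 + 2 + 1 + 2 = 19
Mean = 19 / 7 = 2.7

2.7


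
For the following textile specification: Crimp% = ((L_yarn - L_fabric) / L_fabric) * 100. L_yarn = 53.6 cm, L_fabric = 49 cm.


Formula: Crimp% = ((L_yarn - L_fabric) / L_fabric) * 100
Step 1: Extension = 53.6 - 49 = 4.6 cm
Step 2: Crimp% = (4.6 / 49) * 100
Step 3: Crimp% = 0.093878 * 100 = 9.3878% ≈ 9.4%

9.4%


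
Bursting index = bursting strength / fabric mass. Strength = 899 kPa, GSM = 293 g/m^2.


Formula: Bursting Index = Bursting Strength / Fabric GSM
BI = 899 kPa / 293 g/m^2
BI = 3.068 kPa/(g/m^2)

3.068 kPa/(g/m^2)


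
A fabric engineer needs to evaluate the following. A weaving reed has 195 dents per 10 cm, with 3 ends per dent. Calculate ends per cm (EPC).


Formula: EPC = (dents per 10 cm * ends per dent) / 10
Step 1: Total ends per 10 cm = 195 * 3 = 585
Step 2: EPC = 585 / 10 = 58.5 ends/cm

58.5 ends/cm


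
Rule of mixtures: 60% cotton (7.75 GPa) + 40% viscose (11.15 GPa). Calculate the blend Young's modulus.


Formula: Blend property = (fraction_A * property_A) + (fraction_B * property_B)
Step 1: Contribution A = 60/100 * 7.75 GPa = 4.65 GPa
Step 2: Contribution B = 40/100 * 11.15 GPa = 4.46 GPa
Step 3: Blend Young's modulus = 4.65 + 4.46 = 9.11 GPa

9.11 GPa


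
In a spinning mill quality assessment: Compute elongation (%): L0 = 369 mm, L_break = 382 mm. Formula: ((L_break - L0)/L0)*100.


Formula: Elongation (%) = ((L_break - L0) / L0) * 100
Step 1: Extension = 382 - 369 = 13 mm
Step 2: Elongation = (13 / 369) * 100
Step 3: Elongation = 0.03523 * 100 = 3.523% ≈ 3.5%

3.5%


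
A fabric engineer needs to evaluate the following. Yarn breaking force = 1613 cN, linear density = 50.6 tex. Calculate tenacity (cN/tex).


Formula: Tenacity = Breaking force / Linear density
Tenacity = 1613 cN / 50.6 tex
Tenacity = 31.88 cN/tex

31.88 cN/tex


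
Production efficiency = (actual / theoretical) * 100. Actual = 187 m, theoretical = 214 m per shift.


Formula: Efficiency% = (Actual output / Theoretical output) * 100
Efficiency% = (187 / 214) * 100
Efficiency% = 0.873832 * 100 = 87.3832% ≈ 87.4%

87.4%


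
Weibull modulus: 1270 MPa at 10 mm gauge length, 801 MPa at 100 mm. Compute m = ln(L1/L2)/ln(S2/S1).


Formula: m = ln(L1/L2) / ln(S2/S1)
Step 1: ln(L1/L2) = ln(10/100) = -2.30259
Step 2: S2/S1 = 801/1270 = 0.63071
Step 3: ln(S2/S1) = ln(0.63071) = -0.46091
Step 4: m = -2.30259 / -0.46091 = 5.00

5.00 (Weibull m)


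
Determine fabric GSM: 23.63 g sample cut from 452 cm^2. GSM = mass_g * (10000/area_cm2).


Formula: GSM = mass_g / area_m2
Step 1: Convert area: 452 cm^2 = 452 / 10000 = 0.0452 m^2
Step 2: GSM = 23.63 g / 0.0452 m^2 = 522.8 g/m^2

522.8 g/m^2


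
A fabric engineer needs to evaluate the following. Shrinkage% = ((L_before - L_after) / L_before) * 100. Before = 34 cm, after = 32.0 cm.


Formula: Shrinkage% = ((L_before - L_after) / L_before) * 100
Step 1: Shrinkage = 34 - 32.0 = 2.0 cm
Step 2: Shrinkage% = (2.0 / 34) * 100
Step 3: Shrinkage% = 0.058824 * 100 = 5.8824% ≈ 5.9%

5.9%


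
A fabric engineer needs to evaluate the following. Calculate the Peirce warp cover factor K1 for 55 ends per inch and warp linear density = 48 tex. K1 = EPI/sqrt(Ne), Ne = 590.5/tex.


Formula: K1 = EPI / sqrt(Ne), with Ne = 590.5 / tex_warp
Step 1: Ne = 590.5 / 48 = 12.302
Step 2: sqrt(Ne) = sqrt(12.302) = 3.5074
Step 3: K1 = 55 / 3.5074 = 15.7

15.7


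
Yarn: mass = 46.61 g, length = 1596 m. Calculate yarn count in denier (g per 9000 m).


Formula: den = (mass_g / length_m) * 9000
Substituting: den = (46.61 / 1596) * 9000
Intermediate: 46.61 / 1596 = 0.02920426 g/m
den = 0.02920426 * 9000 = 262.8 denier

262.8 denier


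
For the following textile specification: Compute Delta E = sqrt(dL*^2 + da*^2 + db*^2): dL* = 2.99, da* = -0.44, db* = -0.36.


Formula: Delta E = sqrt(dL*^2 + da*^2 + db*^2)
Step 1: dL*^2 = 2.99^2 = 8.9401
Step 2: da*^2 = (-0.44)^2 = 0.1936
Step 3: db*^2 = (-0.36)^2 = 0.1296
Step 4: Sum = 8.9401 + 0.1936 + 0.1296 = 9.2633
Step 5: Delta E = sqrt(9.2633) = 3.04

3.04 Delta E


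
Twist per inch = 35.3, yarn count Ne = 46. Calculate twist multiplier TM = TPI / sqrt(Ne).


Formula: TM = TPI / sqrt(Ne)
Step 1: sqrt(Ne) = sqrt(46) = 6.7823
Step 2: TM = 35.3 / 6.7823 = 5.20

5.20 TM


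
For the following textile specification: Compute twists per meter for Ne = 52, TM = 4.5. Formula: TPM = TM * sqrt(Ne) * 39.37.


Formula: TPM = TM * sqrt(Ne) * 39.37
Step 1: sqrt(Ne) = sqrt(52) = 7.2111
Step 2: TM * sqrt(Ne) = 4.5 * 7.2111 = 32.45
Step 3: TPM = 32.45 * 39.37 = 1278 twists/m

1278 twists/m


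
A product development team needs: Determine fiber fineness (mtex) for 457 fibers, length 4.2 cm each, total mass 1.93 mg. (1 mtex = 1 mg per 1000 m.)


Formula: fineness (mtex) = mass (mg) / total length (km) = (mass_mg / total_length_m) * 1000
Step 1: Convert fiber length: 4.2 cm = 0.042 m
Step 2: Total fiber length = 457 * 0.042 = 19.194 m
Step 3: Linear density = 1.93 mg / 19.194 m = 0.1006 mg/m
Step 4: fineness = 0.1006 * 1000 = 100.6 mtex

100.6 mtex


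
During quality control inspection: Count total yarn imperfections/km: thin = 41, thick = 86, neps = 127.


Formula: Total = thin places + thick places + neps
Total = 41 + 86 + 127
Total = 254 imperfections/km

254 imperfections/km


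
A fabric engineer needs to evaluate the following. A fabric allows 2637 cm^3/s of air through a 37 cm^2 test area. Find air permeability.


Formula: Air Permeability = Airflow / Test Area
AP = 2637 cm^3/s / 37 cm^2
AP = 71.3 cm^3/s/cm^2

71.3 cm^3/s/cm^2


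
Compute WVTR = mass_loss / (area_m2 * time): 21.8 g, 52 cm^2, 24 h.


Formula: WVTR = mass_loss / (area * time)
Step 1: Convert area: 52 cm^2 = 0.0052 m^2
Step 2: WVTR = 21.8 g / (0.0052 m^2 * 24 h)
Step 3: WVTR = 21.8 / 0.1248 = 174.7 g/m^2/h

174.7 g/m^2/h


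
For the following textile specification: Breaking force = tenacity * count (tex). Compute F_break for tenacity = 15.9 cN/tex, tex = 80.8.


Formula: Breaking force = Tenacity * Linear density
F = 15.9 cN/tex * 80.8 tex
F = 1284.72 cN

1284.72 cN


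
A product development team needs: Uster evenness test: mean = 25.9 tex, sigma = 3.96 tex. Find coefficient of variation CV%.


Formula: CV% = (standard deviation / mean) * 100
Step 1: Ratio = 3.96 / 25.9 = 0.152896
Step 2: CV% = 0.152896 * 100 = 15.2896% ≈ 15.3%

15.3%


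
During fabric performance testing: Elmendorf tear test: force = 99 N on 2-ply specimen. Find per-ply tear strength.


Formula: Per-ply strength = Total force / Number of plies
Per-ply = 99 N / 2
Per-ply = 49.5 N

49.5 N


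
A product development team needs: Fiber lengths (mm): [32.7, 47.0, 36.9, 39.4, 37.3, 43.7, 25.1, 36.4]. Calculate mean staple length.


Formula: Mean = sum of lengths / count
Sum = 32.7 + 47.0 + 36.9 + 39.4 + 37.3 + 43.7 + 25.1 + 36.4
Sum = 298.5 mm
Mean = 298.5 / 8 = 37.31 mm

37.31 mm


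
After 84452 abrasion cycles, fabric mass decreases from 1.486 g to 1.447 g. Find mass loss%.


Formula: Mass loss% = ((m_before - m_after) / m_before) * 100
Step 1: Mass loss = 1.486 - 1.447 = 0.039 g
Step 2: Ratio = 0.039 / 1.486 = 0.026245
Step 3: Mass loss% = 0.026245 * 100 = 2.6245% ≈ 2.62%

2.62%


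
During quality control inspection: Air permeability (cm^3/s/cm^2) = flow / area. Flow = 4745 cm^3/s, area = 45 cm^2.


Formula: Air Permeability = Airflow / Test Area
AP = 4745 cm^3/s / 45 cm^2
AP = 105.4 cm^3/s/cm^2

105.4 cm^3/s/cm^2


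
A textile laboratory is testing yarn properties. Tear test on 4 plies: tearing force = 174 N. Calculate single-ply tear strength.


Formula: Per-ply strength = Total force / Number of plies
Per-ply = 174 N / 4
Per-ply = 43.5 N

43.5 N


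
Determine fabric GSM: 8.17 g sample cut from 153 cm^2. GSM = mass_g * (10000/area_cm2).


Formula: GSM = mass_g / area_m2
Step 1: Convert area: 153 cm^2 = 153 / 10000 = 0.0153 m^2
Step 2: GSM = 8.17 g / 0.0153 m^2 = 534.0 g/m^2

534.0 g/m^2


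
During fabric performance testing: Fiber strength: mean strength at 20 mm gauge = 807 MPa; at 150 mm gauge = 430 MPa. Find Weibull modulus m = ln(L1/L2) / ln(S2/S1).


Formula: m = ln(L1/L2) / ln(S2/S1)
Step 1: ln(L1/L2) = ln(20/150) = -2.01490
Step 2: S2/S1 = 430/807 = 0.53284
Step 3: ln(S2/S1) = ln(0.53284) = -0.62953
Step 4: m = -2.01490 / -0.62953 = 3.20

3.20 (Weibull m)


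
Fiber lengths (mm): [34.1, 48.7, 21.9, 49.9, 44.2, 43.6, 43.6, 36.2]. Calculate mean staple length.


Formula: Mean = sum of lengths / count
Sum = 34.1 + 48.7 + 21.9 + 49.9 + 44.2 + 43.6 + 43.6 + 36.2
Sum = 322.2 mm
Mean = 322.2 / 8 = 40.28 mm

40.28 mm


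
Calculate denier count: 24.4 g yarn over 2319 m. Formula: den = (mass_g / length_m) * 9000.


Formula: den = (mass_g / length_m) * 9000
Substituting: den = (24.4 / 2319) * 9000
Intermediate: 24.4 / 2319 = 0.01052178 g/m
den = 0.01052178 * 9000 = 94.7 denier

94.7 denier


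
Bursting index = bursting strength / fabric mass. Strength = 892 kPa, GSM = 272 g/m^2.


Formula: Bursting Index = Bursting Strength / Fabric GSM
BI = 892 kPa / 272 g/m^2
BI = 3.279 kPa/(g/m^2)

3.279 kPa/(g/m^2)


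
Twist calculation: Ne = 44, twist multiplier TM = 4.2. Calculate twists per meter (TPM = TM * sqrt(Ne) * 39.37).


Formula: TPM = TM * sqrt(Ne) * 39.37
Step 1: sqrt(Ne) = sqrt(44) = 6.6332
Step 2: TM * sqrt(Ne) = 4.2 * 6.6332 = 27.8594
Step 3: TPM = 27.8594 * 39.37 = 1097 twists/m

1097 twists/m


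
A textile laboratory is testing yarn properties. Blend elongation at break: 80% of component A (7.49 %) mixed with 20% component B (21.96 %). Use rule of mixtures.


Formula: Blend property = (fraction_A * property_A) + (fraction_B * property_B)
Step 1: Contribution A = 80/100 * 7.49 % = 5.992 %
Step 2: Contribution B = 20/100 * 21.96 % = 4.392 %
Step 3: Blend elongation at break = 5.992 + 4.392 = 10.384 %

10.384 %


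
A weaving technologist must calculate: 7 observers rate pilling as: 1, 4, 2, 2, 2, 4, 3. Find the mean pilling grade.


Formula: Mean = sum / count
Sum = 1 + 4 + 2 + 2 + 2 + 4 + 3 = 18
Mean = 18 / 7 = 2.6

2.6


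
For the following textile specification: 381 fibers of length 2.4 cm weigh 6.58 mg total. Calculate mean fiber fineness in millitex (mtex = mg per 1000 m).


Formula: fineness (mtex) = mass (mg) / total length (km) = (mass_mg / total_length_m) * 1000
Step 1: Convert fiber length: 2.4 cm = 0.024 m
Step 2: Total fiber length = 381 * 0.024 = 9.144 m
Step 3: Linear density = 6.58 mg / 9.144 m = 0.7196 mg/m
Step 4: fineness = 0.7196 * 1000 = 719.6 mtex

719.6 mtex


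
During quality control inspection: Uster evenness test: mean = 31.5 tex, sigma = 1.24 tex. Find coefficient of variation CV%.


Formula: CV% = (standard deviation / mean) * 100
Step 1: Ratio = 1.24 / 31.5 = 0.039365
Step 2: CV% = 0.039365 * 100 = 3.9365% ≈ 3.9%

3.9%


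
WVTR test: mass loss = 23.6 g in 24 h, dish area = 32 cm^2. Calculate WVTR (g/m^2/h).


Formula: WVTR = mass_loss / (area * time)
Step 1: Convert area: 32 cm^2 = 0.0032 m^2
Step 2: WVTR = 23.6 g / (0.0032 m^2 * 24 h)
Step 3: WVTR = 23.6 / 0.0768 = 307.3 g/m^2/h

307.3 g/m^2/h


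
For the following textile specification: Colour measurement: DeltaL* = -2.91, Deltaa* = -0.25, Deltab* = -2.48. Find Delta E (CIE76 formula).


Formula: Delta E = sqrt(dL*^2 + da*^2 + db*^2)
Step 1: dL*^2 = (-2.91)^2 = 8.4681
Step 2: da*^2 = (-0.25)^2 = 0.0625
Step 3: db*^2 = (-2.48)^2 = 6.1504
Step 4: Sum = 8.4681 + 0.0625 + 6.1504 = 14.681
Step 5: Delta E = sqrt(14.681) = 3.83

3.83 Delta E


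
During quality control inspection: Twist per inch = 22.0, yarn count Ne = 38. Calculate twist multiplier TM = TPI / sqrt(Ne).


Formula: TM = TPI / sqrt(Ne)
Step 1: sqrt(Ne) = sqrt(38) = 6.1644
Step 2: TM = 22.0 / 6.1644 = 3.57

3.57 TM


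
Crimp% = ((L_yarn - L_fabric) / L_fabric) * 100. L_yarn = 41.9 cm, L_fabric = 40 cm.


Formula: Crimp% = ((L_yarn - L_fabric) / L_fabric) * 100
Step 1: Extension = 41.9 - 40 = 1.9 cm
Step 2: Crimp% = (1.9 / 40) * 100
Step 3: Crimp% = 0.0475 * 100 = 4.75% ≈ 4.8%

4.8%


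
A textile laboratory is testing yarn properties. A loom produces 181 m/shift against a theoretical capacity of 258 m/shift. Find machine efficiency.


Formula: Efficiency% = (Actual output / Theoretical output) * 100
Efficiency% = (181 / 258) * 100
Efficiency% = 0.70155 * 100 = 70.155% ≈ 70.2%

70.2%


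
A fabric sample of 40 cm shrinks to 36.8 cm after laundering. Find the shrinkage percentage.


Formula: Shrinkage% = ((L_before - L_after) / L_before) * 100
Step 1: Shrinkage = 40 - 36.8 = 3.2 cm
Step 2: Shrinkage% = (3.2 / 40) * 100
Step 3: Shrinkage% = 0.08 * 100 = 8.0%

8.0%


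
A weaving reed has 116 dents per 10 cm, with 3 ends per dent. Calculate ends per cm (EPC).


Formula: EPC = (dents per 10 cm * ends per dent) / 10
Step 1: Total ends per 10 cm = 116 * 3 = 348
Step 2: EPC = 348 / 10 = 34.8 ends/cm

34.8 ends/cm


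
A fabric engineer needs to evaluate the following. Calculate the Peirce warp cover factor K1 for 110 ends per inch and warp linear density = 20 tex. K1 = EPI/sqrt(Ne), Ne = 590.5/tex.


Formula: K1 = EPI / sqrt(Ne), with Ne = 590.5 / tex_warp
Step 1: Ne = 590.5 / 20 = 29.525
Step 2: sqrt(Ne) = sqrt(29.525) = 5.4337
Step 3: K1 = 110 / 5.4337 = 20.2

20.2


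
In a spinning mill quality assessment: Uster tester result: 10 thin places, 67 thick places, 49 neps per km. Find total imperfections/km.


Formula: Total = thin places + thick places + neps
Total = 10 + 67 + 49
Total = 126 imperfections/km

126 imperfections/km


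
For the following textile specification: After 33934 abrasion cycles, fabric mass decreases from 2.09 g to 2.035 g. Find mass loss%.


Formula: Mass loss% = ((m_before - m_after) / m_before) * 100
Step 1: Mass loss = 2.09 - 2.035 = 0.055 g
Step 2: Ratio = 0.055 / 2.09 = 0.0263158
Step 3: Mass loss% = 0.0263158 * 100 = 2.63158% ≈ 2.63%

2.63%


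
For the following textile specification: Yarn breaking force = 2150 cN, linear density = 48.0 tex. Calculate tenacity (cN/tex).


Formula: Tenacity = Breaking force / Linear density
Tenacity = 2150 cN / 48.0 tex
Tenacity = 44.79 cN/tex

44.79 cN/tex


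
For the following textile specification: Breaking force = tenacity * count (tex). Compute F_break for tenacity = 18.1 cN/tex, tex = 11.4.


Formula: Breaking force = Tenacity * Linear density
F = 18.1 cN/tex * 11.4 tex
F = 206.34 cN

206.34 cN


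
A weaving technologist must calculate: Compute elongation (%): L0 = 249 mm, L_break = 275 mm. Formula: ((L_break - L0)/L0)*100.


Formula: Elongation (%) = ((L_break - L0) / L0) * 100
Step 1: Extension = 275 - 249 = 26 mm
Step 2: Elongation = (26 / 249) * 100
Step 3: Elongation = 0.104418 * 100 = 10.4418% ≈ 10.4%

10.4%


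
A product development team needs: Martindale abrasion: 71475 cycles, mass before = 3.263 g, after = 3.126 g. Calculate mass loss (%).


Formula: Mass loss% = ((m_before - m_after) / m_before) * 100
Step 1: Mass loss = 3.263 - 3.126 = 0.137 g
Step 2: Ratio = 0.137 / 3.263 = 0.0419859
Step 3: Mass loss% = 0.0419859 * 100 = 4.19859% ≈ 4.20%

4.20%


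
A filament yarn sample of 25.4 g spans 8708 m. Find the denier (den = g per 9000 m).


Formula: den = (mass_g / length_m) * 9000
Substituting: den = (25.4 / 8708) * 9000
Intermediate: 25.4 / 8708 = 0.00291686 g/m
den = 0.00291686 * 9000 = 26.3 denier

26.3 denier


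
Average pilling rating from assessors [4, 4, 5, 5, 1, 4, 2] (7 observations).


Formula: Mean = sum / count
Sum = 4 + 4 + 5 + 5 + 1 + 4 + 2 = 25
Mean = 25 / 7 = 3.6

3.6


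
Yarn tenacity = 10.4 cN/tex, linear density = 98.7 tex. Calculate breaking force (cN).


Formula: Breaking force = Tenacity * Linear density
F = 10.4 cN/tex * 98.7 tex
F = 1026.48 cN

1026.48 cN


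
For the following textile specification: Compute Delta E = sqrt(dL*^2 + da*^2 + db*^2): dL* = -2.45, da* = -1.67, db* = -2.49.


Formula: Delta E = sqrt(dL*^2 + da*^2 + db*^2)
Step 1: dL*^2 = (-2.45)^2 = 6.0025
Step 2: da*^2 = (-1.67)^2 = 2.7889
Step 3: db*^2 = (-2.49)^2 = 6.2001
Step 4: Sum = 6.0025 + 2.7889 + 6.2001 = 14.9915
Step 5: Delta E = sqrt(14.9915) = 3.87

3.87 Delta E


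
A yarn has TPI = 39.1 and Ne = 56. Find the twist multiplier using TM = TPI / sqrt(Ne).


Formula: TM = TPI / sqrt(Ne)
Step 1: sqrt(Ne) = sqrt(56) = 7.4833
Step 2: TM = 39.1 / 7.4833 = 5.22

5.22 TM


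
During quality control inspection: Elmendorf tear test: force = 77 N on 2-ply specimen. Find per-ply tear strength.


Formula: Per-ply strength = Total force / Number of plies
Per-ply = 77 N / 2
Per-ply = 38.5 N

38.5 N


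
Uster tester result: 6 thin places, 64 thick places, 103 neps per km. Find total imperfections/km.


Formula: Total = thin places + thick places + neps
Total = 6 + 64 + 103
Total = 173 imperfections/km

173 imperfections/km


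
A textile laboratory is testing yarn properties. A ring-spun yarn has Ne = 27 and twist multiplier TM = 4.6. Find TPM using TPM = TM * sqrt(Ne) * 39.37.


Formula: TPM = TM * sqrt(Ne) * 39.37
Step 1: sqrt(Ne) = sqrt(27) = 5.1962
Step 2: TM * sqrt(Ne) = 4.6 * 5.1962 = 23.9025
Step 3: TPM = 23.9025 * 39.37 = 941 twists/m

941 twists/m


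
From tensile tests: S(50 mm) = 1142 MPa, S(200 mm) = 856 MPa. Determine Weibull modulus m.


Formula: m = ln(L1/L2) / ln(S2/S1)
Step 1: ln(L1/L2) = ln(50/200) = -1.38629
Step 2: S2/S1 = 856/1142 = 0.74956
Step 3: ln(S2/S1) = ln(0.74956) = -0.28827
Step 4: m = -1.38629 / -0.28827 = 4.81

4.81 (Weibull m)


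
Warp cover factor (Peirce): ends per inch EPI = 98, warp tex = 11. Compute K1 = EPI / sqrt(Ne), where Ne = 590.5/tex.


Formula: K1 = EPI / sqrt(Ne), with Ne = 590.5 / tex_warp
Step 1: Ne = 590.5 / 11 = 53.682
Step 2: sqrt(Ne) = sqrt(53.682) = 7.3268
Step 3: K1 = 98 / 7.3268 = 13.4

13.4


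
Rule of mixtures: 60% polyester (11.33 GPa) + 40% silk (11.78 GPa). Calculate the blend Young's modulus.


Formula: Blend property = (fraction_A * property_A) + (fraction_B * property_B)
Step 1: Contribution A = 60/100 * 11.33 GPa = 6.798 GPa
Step 2: Contribution B = 40/100 * 11.78 GPa = 4.712 GPa
Step 3: Blend Young's modulus = 6.798 + 4.712 = 11.51 GPa

11.51 GPa


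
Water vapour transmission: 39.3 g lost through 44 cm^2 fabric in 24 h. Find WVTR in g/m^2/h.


Formula: WVTR = mass_loss / (area * time)
Step 1: Convert area: 44 cm^2 = 0.0044 m^2
Step 2: WVTR = 39.3 g / (0.0044 m^2 * 24 h)
Step 3: WVTR = 39.3 / 0.1056 = 372.2 g/m^2/h

372.2 g/m^2/h


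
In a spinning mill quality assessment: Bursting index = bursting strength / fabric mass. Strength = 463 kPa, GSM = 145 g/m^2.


Formula: Bursting Index = Bursting Strength / Fabric GSM
BI = 463 kPa / 145 g/m^2
BI = 3.193 kPa/(g/m^2)

3.193 kPa/(g/m^2)


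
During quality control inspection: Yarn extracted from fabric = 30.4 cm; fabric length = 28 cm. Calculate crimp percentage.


Formula: Crimp% = ((L_yarn - L_fabric) / L_fabric) * 100
Step 1: Extension = 30.4 - 28 = 2.4 cm
Step 2: Crimp% = (2.4 / 28) * 100
Step 3: Crimp% = 0.085714 * 100 = 8.5714% ≈ 8.6%

8.6%


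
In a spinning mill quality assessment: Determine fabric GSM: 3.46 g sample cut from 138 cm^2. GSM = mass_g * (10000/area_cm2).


Formula: GSM = mass_g / area_m2
Step 1: Convert area: 138 cm^2 = 138 / 10000 = 0.0138 m^2
Step 2: GSM = 3.46 g / 0.0138 m^2 = 250.7 g/m^2

250.7 g/m^2


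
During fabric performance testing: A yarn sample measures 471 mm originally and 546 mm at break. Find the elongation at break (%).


Formula: Elongation (%) = ((L_break - L0) / L0) * 100
Step 1: Extension = 546 - 471 = 75 mm
Step 2: Elongation = (75 / 471) * 100
Step 3: Elongation = 0.159236 * 100 = 15.9236% ≈ 15.9%

15.9%


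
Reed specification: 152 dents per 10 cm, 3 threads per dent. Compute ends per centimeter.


Formula: EPC = (dents per 10 cm * ends per dent) / 10
Step 1: Total ends per 10 cm = 152 * 3 = 456
Step 2: EPC = 456 / 10 = 45.6 ends/cm

45.6 ends/cm


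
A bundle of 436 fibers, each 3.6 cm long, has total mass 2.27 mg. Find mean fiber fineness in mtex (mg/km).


Formula: fineness (mtex) = mass (mg) / total length (km) = (mass_mg / total_length_m) * 1000
Step 1: Convert fiber length: 3.6 cm = 0.036 m
Step 2: Total fiber length = 436 * 0.036 = 15.696 m
Step 3: Linear density = 2.27 mg / 15.696 m = 0.1446 mg/m
Step 4: fineness = 0.1446 * 1000 = 144.6 mtex

144.6 mtex


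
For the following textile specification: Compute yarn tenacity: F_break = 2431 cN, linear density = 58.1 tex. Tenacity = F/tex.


Formula: Tenacity = Breaking force / Linear density
Tenacity = 2431 cN / 58.1 tex
Tenacity = 41.84 cN/tex

41.84 cN/tex


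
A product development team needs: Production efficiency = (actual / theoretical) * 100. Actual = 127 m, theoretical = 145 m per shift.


Formula: Efficiency% = (Actual output / Theoretical output) * 100
Efficiency% = (127 / 145) * 100
Efficiency% = 0.875862 * 100 = 87.5862% ≈ 87.6%

87.6%


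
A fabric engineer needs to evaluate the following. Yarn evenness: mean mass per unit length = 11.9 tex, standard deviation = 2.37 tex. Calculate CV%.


Formula: CV% = (standard deviation / mean) * 100
Step 1: Ratio = 2.37 / 11.9 = 0.19916
Step 2: CV% = 0.19916 * 100 = 19.916% ≈ 19.9%

19.9%


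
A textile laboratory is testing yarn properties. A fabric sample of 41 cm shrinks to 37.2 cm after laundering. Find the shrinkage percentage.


Formula: Shrinkage% = ((L_before - L_after) / L_before) * 100
Step 1: Shrinkage = 41 - 37.2 = 3.8 cm
Step 2: Shrinkage% = (3.8 / 41) * 100
Step 3: Shrinkage% = 0.092683 * 100 = 9.2683% ≈ 9.3%

9.3%


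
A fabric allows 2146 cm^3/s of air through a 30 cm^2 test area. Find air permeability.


Formula: Air Permeability = Airflow / Test Area
AP = 2146 cm^3/s / 30 cm^2
AP = 71.5 cm^3/s/cm^2

71.5 cm^3/s/cm^2


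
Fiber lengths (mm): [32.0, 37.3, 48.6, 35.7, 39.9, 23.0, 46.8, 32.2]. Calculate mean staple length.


Formula: Mean = sum of lengths / count
Sum = 32.0 + 37.3 + 48.6 + 35.7 + 39.9 + 23.0 + 46.8 + 32.2
Sum = 295.5 mm
Mean = 295.5 / 8 = 36.94 mm

36.94 mm


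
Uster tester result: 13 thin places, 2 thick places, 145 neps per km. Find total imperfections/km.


Formula: Total = thin places + thick places + neps
Total = 13 + 2 + 145
Total = 160 imperfections/km

160 imperfections/km


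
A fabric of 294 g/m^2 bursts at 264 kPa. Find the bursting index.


Formula: Bursting Index = Bursting Strength / Fabric GSM
BI = 264 kPa / 294 g/m^2
BI = 0.898 kPa/(g/m^2)

0.898 kPa/(g/m^2)


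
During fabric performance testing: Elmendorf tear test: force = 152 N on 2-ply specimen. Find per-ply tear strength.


Formula: Per-ply strength = Total force / Number of plies
Per-ply = 152 N / 2
Per-ply = 76 N

76 N
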